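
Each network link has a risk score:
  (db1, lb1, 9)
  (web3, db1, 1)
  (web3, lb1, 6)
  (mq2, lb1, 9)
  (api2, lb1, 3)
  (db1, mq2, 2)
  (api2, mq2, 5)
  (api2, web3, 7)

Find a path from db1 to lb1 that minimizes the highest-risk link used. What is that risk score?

5

Checking several routes:
db1 -> web3 -> lb1: max(1, 6) = 6
db1 -> web3 -> api2 -> lb1: max(1, 7, 3) = 7
db1 -> mq2 -> api2 -> lb1: max(2, 5, 3) = 5
db1 -> mq2 -> api2 -> web3 -> lb1: max(2, 5, 7, 6) = 7
db1 -> mq2 -> lb1: max(2, 9) = 9
Smallest bottleneck: 5.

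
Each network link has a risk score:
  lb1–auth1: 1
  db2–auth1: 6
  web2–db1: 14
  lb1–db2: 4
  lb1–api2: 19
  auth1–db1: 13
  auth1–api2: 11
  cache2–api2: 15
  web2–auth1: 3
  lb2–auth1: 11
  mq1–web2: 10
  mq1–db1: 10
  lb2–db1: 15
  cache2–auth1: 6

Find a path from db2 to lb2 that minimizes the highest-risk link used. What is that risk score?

11

A few of the db2→lb2 routes:
db2→lb1→auth1→db1→lb2: max(4, 1, 13, 15) = 15
db2→auth1→lb2: max(6, 11) = 11
db2→lb1→auth1→lb2: max(4, 1, 11) = 11
The minimum achievable maximum is 11.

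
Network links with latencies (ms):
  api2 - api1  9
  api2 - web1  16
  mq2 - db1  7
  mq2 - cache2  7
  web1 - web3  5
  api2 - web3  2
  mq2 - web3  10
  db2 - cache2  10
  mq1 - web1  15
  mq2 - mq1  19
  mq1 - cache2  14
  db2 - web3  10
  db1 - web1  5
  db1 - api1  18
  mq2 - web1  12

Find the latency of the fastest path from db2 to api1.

Comparing a few candidate routes:
db2 -> cache2 -> mq2 -> db1 -> api1: 10 + 7 + 7 + 18 = 42
db2 -> cache2 -> mq2 -> web3 -> api2 -> api1: 10 + 7 + 10 + 2 + 9 = 38
db2 -> web3 -> web1 -> db1 -> api1: 10 + 5 + 5 + 18 = 38
db2 -> web3 -> web1 -> api2 -> api1: 10 + 5 + 16 + 9 = 40
db2 -> web3 -> api2 -> api1: 10 + 2 + 9 = 21
Best route has total 21 ms.

21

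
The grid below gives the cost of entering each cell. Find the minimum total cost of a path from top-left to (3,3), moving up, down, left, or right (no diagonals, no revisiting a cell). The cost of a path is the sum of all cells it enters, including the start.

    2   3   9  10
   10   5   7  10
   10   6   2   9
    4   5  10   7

34

Take [0,0] -> [0,1] -> [1,1] -> [2,1] -> [2,2] -> [2,3] -> [3,3] for a total of 2 + 3 + 5 + 6 + 2 + 9 + 7 = 34.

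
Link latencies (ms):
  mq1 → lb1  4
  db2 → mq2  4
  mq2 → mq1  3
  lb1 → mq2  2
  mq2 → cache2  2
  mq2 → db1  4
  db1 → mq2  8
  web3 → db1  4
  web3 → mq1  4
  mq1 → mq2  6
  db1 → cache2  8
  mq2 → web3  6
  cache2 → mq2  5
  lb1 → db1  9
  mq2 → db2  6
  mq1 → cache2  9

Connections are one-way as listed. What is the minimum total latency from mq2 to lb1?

Routes from mq2 to lb1:
mq2 - mq1 - lb1: 3 + 4 = 7
mq2 - web3 - mq1 - lb1: 6 + 4 + 4 = 14
Shortest: 7 ms.

7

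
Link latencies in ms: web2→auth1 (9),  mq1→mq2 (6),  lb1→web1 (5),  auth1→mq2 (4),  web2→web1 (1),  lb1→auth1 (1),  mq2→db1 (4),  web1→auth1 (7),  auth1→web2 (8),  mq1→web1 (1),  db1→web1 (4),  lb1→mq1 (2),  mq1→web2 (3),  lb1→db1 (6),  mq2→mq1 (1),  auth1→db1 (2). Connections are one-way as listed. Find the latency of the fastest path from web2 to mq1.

Paths from web2 to mq1:
web2 -> auth1 -> mq2 -> mq1: 9 + 4 + 1 = 14
web2 -> web1 -> auth1 -> mq2 -> mq1: 1 + 7 + 4 + 1 = 13
The minimum is 13 ms.

13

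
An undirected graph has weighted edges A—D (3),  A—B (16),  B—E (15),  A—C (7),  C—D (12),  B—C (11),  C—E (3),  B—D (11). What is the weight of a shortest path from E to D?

13

Some routes from E to D:
E-C-D: 3 + 12 = 15
E-C-B-D: 3 + 11 + 11 = 25
E-B-D: 15 + 11 = 26
E-C-A-D: 3 + 7 + 3 = 13
Best route has total 13.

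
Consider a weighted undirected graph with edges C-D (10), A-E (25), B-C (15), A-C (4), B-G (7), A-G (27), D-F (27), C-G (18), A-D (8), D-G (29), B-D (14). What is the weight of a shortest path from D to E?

33

A few of the D→E routes:
D-A-E: 8 + 25 = 33
D-B-C-A-E: 14 + 15 + 4 + 25 = 58
D-C-A-E: 10 + 4 + 25 = 39
Best route has total 33.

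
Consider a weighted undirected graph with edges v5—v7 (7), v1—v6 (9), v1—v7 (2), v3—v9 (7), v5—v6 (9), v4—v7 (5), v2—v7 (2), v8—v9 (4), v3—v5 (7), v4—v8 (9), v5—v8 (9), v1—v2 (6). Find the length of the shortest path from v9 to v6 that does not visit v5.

29

Candidate routes:
v9 → v8 → v4 → v7 → v1 → v6: 4 + 9 + 5 + 2 + 9 = 29
v9 → v8 → v4 → v7 → v2 → v1 → v6: 4 + 9 + 5 + 2 + 6 + 9 = 35
Best route has total 29.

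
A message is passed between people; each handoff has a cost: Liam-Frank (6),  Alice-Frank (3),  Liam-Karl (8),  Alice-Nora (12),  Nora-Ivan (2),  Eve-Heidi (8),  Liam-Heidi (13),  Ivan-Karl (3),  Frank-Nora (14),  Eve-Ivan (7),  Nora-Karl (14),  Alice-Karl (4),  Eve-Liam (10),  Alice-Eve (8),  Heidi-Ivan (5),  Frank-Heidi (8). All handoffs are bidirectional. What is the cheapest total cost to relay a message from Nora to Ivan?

2

A few of the Nora→Ivan routes:
Nora-Frank-Alice-Karl-Ivan: 14 + 3 + 4 + 3 = 24
Nora-Karl-Ivan: 14 + 3 = 17
Nora-Ivan: 2
Nora-Alice-Karl-Ivan: 12 + 4 + 3 = 19
The minimum is 2.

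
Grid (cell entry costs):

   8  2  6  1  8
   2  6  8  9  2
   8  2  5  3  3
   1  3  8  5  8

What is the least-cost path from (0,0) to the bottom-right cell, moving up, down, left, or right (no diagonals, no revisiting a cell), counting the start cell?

One optimal route is r0c0→r0c1→r1c1→r2c1→r2c2→r2c3→r2c4→r3c4.
Its cost is 8 + 2 + 6 + 2 + 5 + 3 + 3 + 8 = 37.

37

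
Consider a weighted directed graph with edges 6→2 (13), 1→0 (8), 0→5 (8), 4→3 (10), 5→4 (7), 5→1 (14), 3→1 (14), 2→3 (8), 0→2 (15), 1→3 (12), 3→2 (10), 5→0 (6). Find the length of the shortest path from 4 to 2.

Candidate routes:
4 - 3 - 2: 10 + 10 = 20
4 - 3 - 1 - 0 - 2: 10 + 14 + 8 + 15 = 47
The minimum is 20.

20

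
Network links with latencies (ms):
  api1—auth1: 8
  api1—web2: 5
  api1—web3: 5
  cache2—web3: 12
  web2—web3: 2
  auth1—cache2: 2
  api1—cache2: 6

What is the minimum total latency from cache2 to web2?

Comparing a few candidate routes:
cache2 - web3 - web2: 12 + 2 = 14
cache2 - api1 - web3 - web2: 6 + 5 + 2 = 13
cache2 - api1 - web2: 6 + 5 = 11
Shortest: 11 ms.

11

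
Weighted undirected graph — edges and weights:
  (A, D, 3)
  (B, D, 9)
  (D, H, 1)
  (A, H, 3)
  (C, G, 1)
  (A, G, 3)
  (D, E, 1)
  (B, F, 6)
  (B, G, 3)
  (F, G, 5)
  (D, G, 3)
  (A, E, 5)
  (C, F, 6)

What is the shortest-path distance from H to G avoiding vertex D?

Candidate routes:
H → A → G: 3 + 3 = 6
Best route has total 6.

6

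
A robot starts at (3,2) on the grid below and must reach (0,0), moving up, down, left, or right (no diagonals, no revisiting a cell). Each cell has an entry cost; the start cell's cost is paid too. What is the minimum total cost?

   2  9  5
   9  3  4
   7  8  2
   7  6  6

26

Take (3,2)→(2,2)→(1,2)→(1,1)→(0,1)→(0,0) for a total of 6 + 2 + 4 + 3 + 9 + 2 = 26.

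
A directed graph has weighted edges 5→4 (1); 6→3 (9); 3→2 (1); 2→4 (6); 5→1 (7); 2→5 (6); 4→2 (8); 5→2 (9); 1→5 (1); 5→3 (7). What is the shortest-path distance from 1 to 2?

Routes from 1 to 2:
1 - 5 - 2: 1 + 9 = 10
1 - 5 - 3 - 2: 1 + 7 + 1 = 9
1 - 5 - 4 - 2: 1 + 1 + 8 = 10
The minimum is 9.

9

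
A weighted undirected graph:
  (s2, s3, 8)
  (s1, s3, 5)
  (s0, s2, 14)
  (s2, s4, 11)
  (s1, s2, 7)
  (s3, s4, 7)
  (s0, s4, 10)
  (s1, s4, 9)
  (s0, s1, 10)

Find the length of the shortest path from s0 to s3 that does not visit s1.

17

Paths from s0 to s3 avoiding s1:
s0 → s4 → s3: 10 + 7 = 17
s0 → s2 → s3: 14 + 8 = 22
s0 → s2 → s4 → s3: 14 + 11 + 7 = 32
s0 → s4 → s2 → s3: 10 + 11 + 8 = 29
The minimum is 17.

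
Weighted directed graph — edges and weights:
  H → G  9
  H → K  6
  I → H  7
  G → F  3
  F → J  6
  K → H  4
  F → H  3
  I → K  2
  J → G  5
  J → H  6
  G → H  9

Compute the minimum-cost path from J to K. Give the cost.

12

Paths from J to K:
J -> G -> F -> H -> K: 5 + 3 + 3 + 6 = 17
J -> H -> K: 6 + 6 = 12
J -> G -> H -> K: 5 + 9 + 6 = 20
Best route has total 12.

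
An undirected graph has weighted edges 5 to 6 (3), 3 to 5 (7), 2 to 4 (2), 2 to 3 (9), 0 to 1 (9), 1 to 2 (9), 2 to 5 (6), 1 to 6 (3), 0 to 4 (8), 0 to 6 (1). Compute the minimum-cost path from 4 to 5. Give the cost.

Checking several routes:
4→2→1→6→5: 2 + 9 + 3 + 3 = 17
4→0→6→5: 8 + 1 + 3 = 12
4→2→5: 2 + 6 = 8
The minimum is 8.

8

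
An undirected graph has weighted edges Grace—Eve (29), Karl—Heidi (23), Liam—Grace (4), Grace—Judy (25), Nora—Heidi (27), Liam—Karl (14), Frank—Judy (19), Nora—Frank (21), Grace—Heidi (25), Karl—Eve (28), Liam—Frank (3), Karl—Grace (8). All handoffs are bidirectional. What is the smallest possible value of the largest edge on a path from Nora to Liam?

21

Comparing a few candidate routes:
Nora→Frank→Judy→Grace→Karl→Liam: max(21, 19, 25, 8, 14) = 25
Nora→Frank→Liam: max(21, 3) = 21
Nora→Frank→Judy→Grace→Heidi→Karl→Liam: max(21, 19, 25, 25, 23, 14) = 25
Nora→Frank→Judy→Grace→Liam: max(21, 19, 25, 4) = 25
The minimum achievable maximum is 21.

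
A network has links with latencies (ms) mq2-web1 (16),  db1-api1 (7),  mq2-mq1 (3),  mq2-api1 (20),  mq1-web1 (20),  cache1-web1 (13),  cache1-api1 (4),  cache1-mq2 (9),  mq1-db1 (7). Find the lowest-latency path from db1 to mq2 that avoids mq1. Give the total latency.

Routes from db1 to mq2 avoiding mq1:
db1→api1→cache1→mq2: 7 + 4 + 9 = 20
db1→api1→mq2: 7 + 20 = 27
db1→api1→cache1→web1→mq2: 7 + 4 + 13 + 16 = 40
Best route has total 20 ms.

20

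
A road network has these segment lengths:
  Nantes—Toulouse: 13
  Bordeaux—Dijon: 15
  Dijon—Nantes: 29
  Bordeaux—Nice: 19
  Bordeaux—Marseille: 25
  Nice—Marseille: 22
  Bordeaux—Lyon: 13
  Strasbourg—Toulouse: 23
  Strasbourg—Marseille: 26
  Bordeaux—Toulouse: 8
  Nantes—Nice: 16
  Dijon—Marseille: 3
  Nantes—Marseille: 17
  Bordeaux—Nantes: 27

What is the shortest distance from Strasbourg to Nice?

Some routes from Strasbourg to Nice:
Strasbourg → Toulouse → Bordeaux → Nice: 23 + 8 + 19 = 50
Strasbourg → Toulouse → Nantes → Nice: 23 + 13 + 16 = 52
Strasbourg → Marseille → Nice: 26 + 22 = 48
Shortest: 48.

48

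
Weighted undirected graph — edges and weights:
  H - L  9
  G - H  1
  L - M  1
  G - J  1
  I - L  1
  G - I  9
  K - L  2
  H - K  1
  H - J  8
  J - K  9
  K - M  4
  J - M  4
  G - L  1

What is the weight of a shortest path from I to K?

Checking several routes:
I-L-M-K: 1 + 1 + 4 = 6
I-L-G-H-K: 1 + 1 + 1 + 1 = 4
I-L-M-J-G-H-K: 1 + 1 + 4 + 1 + 1 + 1 = 9
I-L-K: 1 + 2 = 3
The minimum is 3.

3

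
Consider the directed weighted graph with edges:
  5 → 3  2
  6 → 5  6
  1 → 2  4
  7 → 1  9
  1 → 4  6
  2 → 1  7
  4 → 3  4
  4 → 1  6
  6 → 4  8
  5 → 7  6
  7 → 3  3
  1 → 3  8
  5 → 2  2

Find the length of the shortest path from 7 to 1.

Routes from 7 to 1:
7→1: 9
The minimum is 9.

9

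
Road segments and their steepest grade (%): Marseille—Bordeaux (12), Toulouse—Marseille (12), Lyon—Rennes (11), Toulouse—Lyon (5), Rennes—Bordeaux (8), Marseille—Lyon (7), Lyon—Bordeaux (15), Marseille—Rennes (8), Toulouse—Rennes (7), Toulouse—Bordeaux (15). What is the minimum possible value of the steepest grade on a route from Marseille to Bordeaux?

Comparing a few candidate routes:
Marseille→Lyon→Rennes→Bordeaux: max(7, 11, 8) = 11
Marseille→Bordeaux: max(12) = 12
Marseille→Rennes→Bordeaux: max(8, 8) = 8
Marseille→Lyon→Toulouse→Rennes→Bordeaux: max(7, 5, 7, 8) = 8
The minimum achievable maximum is 8%.

8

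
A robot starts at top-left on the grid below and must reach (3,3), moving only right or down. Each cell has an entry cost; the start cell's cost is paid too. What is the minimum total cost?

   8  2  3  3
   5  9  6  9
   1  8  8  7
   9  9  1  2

30

Path [0,0]→[0,1]→[0,2]→[1,2]→[2,2]→[3,2]→[3,3]: 8 + 2 + 3 + 6 + 8 + 1 + 2 = 30.
For comparison, the top-then-right route costs 34.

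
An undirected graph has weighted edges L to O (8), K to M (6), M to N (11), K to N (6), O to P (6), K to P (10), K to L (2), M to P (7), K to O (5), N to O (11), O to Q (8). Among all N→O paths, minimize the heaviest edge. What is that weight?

Comparing a few candidate routes:
N→K→M→P→O: max(6, 6, 7, 6) = 7
N→K→O: max(6, 5) = 6
N→K→L→O: max(6, 2, 8) = 8
Best route has worst link 6.

6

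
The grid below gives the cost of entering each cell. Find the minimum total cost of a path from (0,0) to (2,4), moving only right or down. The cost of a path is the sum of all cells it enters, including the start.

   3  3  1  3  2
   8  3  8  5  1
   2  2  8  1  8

Take r0c0 → r0c1 → r0c2 → r0c3 → r0c4 → r1c4 → r2c4 for a total of 3 + 3 + 1 + 3 + 2 + 1 + 8 = 21.

21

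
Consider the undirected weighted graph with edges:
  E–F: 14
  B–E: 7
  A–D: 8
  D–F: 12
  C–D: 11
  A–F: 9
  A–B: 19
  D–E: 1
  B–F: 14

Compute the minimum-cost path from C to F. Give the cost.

A few of the C→F routes:
C-D-E-F: 11 + 1 + 14 = 26
C-D-A-F: 11 + 8 + 9 = 28
C-D-F: 11 + 12 = 23
Shortest: 23.

23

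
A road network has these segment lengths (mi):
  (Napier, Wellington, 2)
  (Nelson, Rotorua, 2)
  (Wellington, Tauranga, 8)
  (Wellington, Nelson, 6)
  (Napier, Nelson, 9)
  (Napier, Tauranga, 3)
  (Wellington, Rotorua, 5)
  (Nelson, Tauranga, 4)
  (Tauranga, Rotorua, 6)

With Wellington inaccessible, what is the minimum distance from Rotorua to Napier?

9

A few of the Rotorua→Napier routes:
Rotorua→Tauranga→Napier: 6 + 3 = 9
Rotorua→Nelson→Tauranga→Napier: 2 + 4 + 3 = 9
Rotorua→Nelson→Napier: 2 + 9 = 11
Best route has total 9 mi.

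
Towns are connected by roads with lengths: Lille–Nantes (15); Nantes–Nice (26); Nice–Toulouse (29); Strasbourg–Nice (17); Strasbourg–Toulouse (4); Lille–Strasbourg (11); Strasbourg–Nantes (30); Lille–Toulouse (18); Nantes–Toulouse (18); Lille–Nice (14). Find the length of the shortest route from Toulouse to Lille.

A few of the Toulouse→Lille routes:
Toulouse - Strasbourg - Nice - Lille: 4 + 17 + 14 = 35
Toulouse - Strasbourg - Lille: 4 + 11 = 15
Toulouse - Nice - Lille: 29 + 14 = 43
Toulouse - Nantes - Lille: 18 + 15 = 33
Toulouse - Lille: 18
Best route has total 15.

15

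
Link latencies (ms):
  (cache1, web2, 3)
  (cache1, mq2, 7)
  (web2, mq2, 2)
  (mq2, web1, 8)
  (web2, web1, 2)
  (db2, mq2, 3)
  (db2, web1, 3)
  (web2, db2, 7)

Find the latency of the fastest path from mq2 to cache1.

Comparing a few candidate routes:
mq2-db2-web1-web2-cache1: 3 + 3 + 2 + 3 = 11
mq2-web2-cache1: 2 + 3 = 5
mq2-cache1: 7
Best route has total 5 ms.

5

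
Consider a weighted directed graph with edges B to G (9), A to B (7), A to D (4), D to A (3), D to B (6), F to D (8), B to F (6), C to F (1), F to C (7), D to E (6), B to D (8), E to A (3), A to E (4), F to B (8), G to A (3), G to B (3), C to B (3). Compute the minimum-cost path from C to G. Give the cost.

Comparing a few candidate routes:
C→B→G: 3 + 9 = 12
C→F→B→G: 1 + 8 + 9 = 18
C→F→D→B→G: 1 + 8 + 6 + 9 = 24
Best route has total 12.

12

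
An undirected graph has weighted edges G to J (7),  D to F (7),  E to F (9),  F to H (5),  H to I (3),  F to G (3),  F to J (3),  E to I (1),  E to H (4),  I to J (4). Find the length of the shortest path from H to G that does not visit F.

Paths from H to G avoiding F:
H -> E -> I -> J -> G: 4 + 1 + 4 + 7 = 16
H -> I -> J -> G: 3 + 4 + 7 = 14
The minimum is 14.

14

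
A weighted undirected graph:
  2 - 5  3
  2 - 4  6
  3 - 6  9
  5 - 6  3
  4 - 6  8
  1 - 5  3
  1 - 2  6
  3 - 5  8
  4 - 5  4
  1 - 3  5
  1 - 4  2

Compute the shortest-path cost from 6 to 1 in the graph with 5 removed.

Routes from 6 to 1 avoiding 5:
6-4-2-1: 8 + 6 + 6 = 20
6-4-1: 8 + 2 = 10
6-3-1: 9 + 5 = 14
Best route has total 10.

10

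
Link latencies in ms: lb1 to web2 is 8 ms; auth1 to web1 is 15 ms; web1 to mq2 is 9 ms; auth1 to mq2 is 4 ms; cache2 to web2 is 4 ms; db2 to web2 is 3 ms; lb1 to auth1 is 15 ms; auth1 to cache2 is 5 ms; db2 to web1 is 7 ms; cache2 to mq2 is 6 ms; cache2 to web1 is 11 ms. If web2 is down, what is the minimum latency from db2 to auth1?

20

Routes from db2 to auth1 avoiding web2:
db2 - web1 - mq2 - auth1: 7 + 9 + 4 = 20
db2 - web1 - cache2 - auth1: 7 + 11 + 5 = 23
db2 - web1 - cache2 - mq2 - auth1: 7 + 11 + 6 + 4 = 28
db2 - web1 - auth1: 7 + 15 = 22
db2 - web1 - mq2 - cache2 - auth1: 7 + 9 + 6 + 5 = 27
Best route has total 20 ms.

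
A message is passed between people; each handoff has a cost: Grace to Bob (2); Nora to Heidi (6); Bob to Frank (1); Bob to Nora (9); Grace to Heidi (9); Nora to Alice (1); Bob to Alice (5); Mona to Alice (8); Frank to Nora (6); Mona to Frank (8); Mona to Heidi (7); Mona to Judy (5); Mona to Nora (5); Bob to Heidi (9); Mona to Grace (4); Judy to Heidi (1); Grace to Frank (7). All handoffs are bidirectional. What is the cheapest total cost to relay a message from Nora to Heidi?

Comparing a few candidate routes:
Nora → Alice → Mona → Judy → Heidi: 1 + 8 + 5 + 1 = 15
Nora → Mona → Heidi: 5 + 7 = 12
Nora → Frank → Bob → Heidi: 6 + 1 + 9 = 16
Nora → Mona → Judy → Heidi: 5 + 5 + 1 = 11
Nora → Heidi: 6
Nora → Alice → Bob → Heidi: 1 + 5 + 9 = 15
Best route has total 6.

6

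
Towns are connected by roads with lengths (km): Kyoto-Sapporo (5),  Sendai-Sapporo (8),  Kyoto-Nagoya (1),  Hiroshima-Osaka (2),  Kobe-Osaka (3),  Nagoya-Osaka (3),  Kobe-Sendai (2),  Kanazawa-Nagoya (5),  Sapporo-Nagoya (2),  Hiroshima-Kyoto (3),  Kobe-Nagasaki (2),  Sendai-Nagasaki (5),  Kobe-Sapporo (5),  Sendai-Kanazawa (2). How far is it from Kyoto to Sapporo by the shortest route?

3

A few of the Kyoto→Sapporo routes:
Kyoto-Sapporo: 5
Kyoto-Hiroshima-Osaka-Nagoya-Sapporo: 3 + 2 + 3 + 2 = 10
Kyoto-Hiroshima-Osaka-Kobe-Sapporo: 3 + 2 + 3 + 5 = 13
Kyoto-Nagoya-Sapporo: 1 + 2 = 3
Kyoto-Nagoya-Osaka-Kobe-Sapporo: 1 + 3 + 3 + 5 = 12
The minimum is 3 km.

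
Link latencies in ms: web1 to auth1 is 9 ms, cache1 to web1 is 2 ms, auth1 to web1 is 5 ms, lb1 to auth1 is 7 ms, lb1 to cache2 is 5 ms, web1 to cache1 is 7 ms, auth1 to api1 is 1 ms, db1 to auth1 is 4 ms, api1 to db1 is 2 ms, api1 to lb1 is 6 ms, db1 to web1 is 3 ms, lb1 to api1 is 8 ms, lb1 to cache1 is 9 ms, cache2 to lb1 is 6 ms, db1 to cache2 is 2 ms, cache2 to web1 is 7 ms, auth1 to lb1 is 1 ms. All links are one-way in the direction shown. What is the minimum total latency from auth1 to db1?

Paths from auth1 to db1:
auth1→api1→db1: 1 + 2 = 3
auth1→lb1→api1→db1: 1 + 8 + 2 = 11
Shortest: 3 ms.

3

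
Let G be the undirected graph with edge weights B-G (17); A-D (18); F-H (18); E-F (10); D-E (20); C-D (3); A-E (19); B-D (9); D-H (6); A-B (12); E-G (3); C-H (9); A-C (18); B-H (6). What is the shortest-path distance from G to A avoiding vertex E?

29

A few of the G→A routes:
G → B → H → D → A: 17 + 6 + 6 + 18 = 47
G → B → A: 17 + 12 = 29
G → B → D → A: 17 + 9 + 18 = 44
Shortest: 29.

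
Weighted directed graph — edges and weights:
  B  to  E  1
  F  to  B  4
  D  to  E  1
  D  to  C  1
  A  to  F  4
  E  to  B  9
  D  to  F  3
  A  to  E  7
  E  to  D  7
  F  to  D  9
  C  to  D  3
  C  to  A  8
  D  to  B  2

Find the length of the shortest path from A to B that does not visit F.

Routes from A to B avoiding F:
A-E-B: 7 + 9 = 16
A-E-D-B: 7 + 7 + 2 = 16
Shortest: 16.

16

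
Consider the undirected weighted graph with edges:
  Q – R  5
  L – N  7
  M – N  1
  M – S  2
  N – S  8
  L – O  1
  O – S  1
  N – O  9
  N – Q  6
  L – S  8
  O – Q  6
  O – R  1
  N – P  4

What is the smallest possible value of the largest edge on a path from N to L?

2

Checking several routes:
N → M → S → O → L: max(1, 2, 1, 1) = 2
N → Q → O → L: max(6, 6, 1) = 6
N → Q → R → O → L: max(6, 5, 1, 1) = 6
N → L: max(7) = 7
Smallest bottleneck: 2.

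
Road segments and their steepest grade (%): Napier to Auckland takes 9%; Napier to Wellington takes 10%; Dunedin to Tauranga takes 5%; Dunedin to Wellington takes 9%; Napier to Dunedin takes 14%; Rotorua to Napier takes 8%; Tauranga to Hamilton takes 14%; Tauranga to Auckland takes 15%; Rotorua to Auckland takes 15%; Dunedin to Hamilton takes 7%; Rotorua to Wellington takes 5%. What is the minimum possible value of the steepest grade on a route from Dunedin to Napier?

9

Checking several routes:
Dunedin - Tauranga - Auckland - Rotorua - Napier: max(5, 15, 15, 8) = 15
Dunedin - Wellington - Napier: max(9, 10) = 10
Dunedin - Napier: max(14) = 14
Dunedin - Wellington - Rotorua - Napier: max(9, 5, 8) = 9
Best route has worst link 9%.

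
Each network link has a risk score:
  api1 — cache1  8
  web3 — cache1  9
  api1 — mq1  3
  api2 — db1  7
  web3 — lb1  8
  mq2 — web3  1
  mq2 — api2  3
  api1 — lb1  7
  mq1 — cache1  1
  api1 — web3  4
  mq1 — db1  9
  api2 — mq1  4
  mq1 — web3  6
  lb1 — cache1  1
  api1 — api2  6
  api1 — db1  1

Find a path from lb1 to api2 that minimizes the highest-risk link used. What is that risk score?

4

A few of the lb1→api2 routes:
lb1-cache1-mq1-api2: max(1, 1, 4) = 4
lb1-cache1-mq1-web3-mq2-api2: max(1, 1, 6, 1, 3) = 6
lb1-cache1-mq1-api1-api2: max(1, 1, 3, 6) = 6
lb1-cache1-mq1-api1-web3-mq2-api2: max(1, 1, 3, 4, 1, 3) = 4
Smallest bottleneck: 4.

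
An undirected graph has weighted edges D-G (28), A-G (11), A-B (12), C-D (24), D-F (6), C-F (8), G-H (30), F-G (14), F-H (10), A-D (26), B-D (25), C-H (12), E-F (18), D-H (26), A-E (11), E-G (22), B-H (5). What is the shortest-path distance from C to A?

29

A few of the C→A routes:
C-F-D-A: 8 + 6 + 26 = 40
C-H-B-A: 12 + 5 + 12 = 29
C-F-G-A: 8 + 14 + 11 = 33
C-F-E-A: 8 + 18 + 11 = 37
C-F-H-B-A: 8 + 10 + 5 + 12 = 35
Shortest: 29.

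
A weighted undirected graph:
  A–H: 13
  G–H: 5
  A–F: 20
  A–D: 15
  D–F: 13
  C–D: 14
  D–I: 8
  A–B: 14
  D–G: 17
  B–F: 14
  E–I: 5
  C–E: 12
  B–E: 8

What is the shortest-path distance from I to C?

A few of the I→C routes:
I-E-C: 5 + 12 = 17
I-E-B-F-D-C: 5 + 8 + 14 + 13 + 14 = 54
I-D-F-B-E-C: 8 + 13 + 14 + 8 + 12 = 55
I-D-C: 8 + 14 = 22
Shortest: 17.

17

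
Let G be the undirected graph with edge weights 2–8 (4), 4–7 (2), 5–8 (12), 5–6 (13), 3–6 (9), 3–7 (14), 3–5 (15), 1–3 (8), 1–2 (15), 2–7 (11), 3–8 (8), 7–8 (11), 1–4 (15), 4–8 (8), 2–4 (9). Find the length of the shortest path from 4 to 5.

Checking several routes:
4 -> 2 -> 8 -> 5: 9 + 4 + 12 = 25
4 -> 7 -> 8 -> 5: 2 + 11 + 12 = 25
4 -> 8 -> 5: 8 + 12 = 20
Best route has total 20.

20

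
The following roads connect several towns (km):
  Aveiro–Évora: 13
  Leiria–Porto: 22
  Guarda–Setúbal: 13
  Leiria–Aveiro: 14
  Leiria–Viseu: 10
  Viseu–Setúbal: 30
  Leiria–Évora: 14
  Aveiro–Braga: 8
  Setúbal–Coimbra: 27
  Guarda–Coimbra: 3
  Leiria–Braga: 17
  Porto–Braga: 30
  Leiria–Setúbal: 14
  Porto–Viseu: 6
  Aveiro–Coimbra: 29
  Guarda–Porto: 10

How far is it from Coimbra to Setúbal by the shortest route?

Checking several routes:
Coimbra - Setúbal: 27
Coimbra - Guarda - Setúbal: 3 + 13 = 16
Coimbra - Guarda - Porto - Viseu - Leiria - Setúbal: 3 + 10 + 6 + 10 + 14 = 43
Coimbra - Guarda - Porto - Viseu - Setúbal: 3 + 10 + 6 + 30 = 49
The minimum is 16 km.

16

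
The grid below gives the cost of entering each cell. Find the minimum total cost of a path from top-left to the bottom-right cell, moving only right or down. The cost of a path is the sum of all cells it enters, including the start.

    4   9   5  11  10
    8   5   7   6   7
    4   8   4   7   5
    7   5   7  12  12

Best path: [0,0] [1,0] [1,1] [1,2] [2,2] [2,3] [2,4] [3,4]
Cost: 4 + 8 + 5 + 7 + 4 + 7 + 5 + 12 = 52

52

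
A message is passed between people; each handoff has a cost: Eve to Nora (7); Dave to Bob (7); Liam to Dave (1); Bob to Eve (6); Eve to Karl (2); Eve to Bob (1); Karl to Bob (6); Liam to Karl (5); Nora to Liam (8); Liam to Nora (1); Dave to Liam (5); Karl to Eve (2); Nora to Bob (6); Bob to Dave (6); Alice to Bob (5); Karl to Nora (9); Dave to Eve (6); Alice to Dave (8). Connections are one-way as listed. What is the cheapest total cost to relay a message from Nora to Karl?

13

Some routes from Nora to Karl:
Nora→Liam→Dave→Eve→Karl: 8 + 1 + 6 + 2 = 17
Nora→Liam→Karl: 8 + 5 = 13
Nora→Bob→Eve→Karl: 6 + 6 + 2 = 14
Best route has total 13.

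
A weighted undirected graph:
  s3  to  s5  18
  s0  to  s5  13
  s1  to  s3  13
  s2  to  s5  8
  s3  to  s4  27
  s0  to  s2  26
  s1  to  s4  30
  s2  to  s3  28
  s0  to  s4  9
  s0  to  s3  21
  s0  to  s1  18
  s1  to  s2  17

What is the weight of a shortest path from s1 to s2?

Some routes from s1 to s2:
s1-s0-s5-s2: 18 + 13 + 8 = 39
s1-s0-s2: 18 + 26 = 44
s1-s3-s5-s2: 13 + 18 + 8 = 39
s1-s3-s2: 13 + 28 = 41
s1-s2: 17
The minimum is 17.

17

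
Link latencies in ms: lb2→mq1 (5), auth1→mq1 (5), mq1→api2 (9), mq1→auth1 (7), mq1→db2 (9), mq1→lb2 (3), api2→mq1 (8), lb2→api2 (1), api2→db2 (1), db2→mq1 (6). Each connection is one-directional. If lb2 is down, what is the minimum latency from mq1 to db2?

9

Candidate routes:
mq1 - db2: 9
mq1 - api2 - db2: 9 + 1 = 10
Best route has total 9 ms.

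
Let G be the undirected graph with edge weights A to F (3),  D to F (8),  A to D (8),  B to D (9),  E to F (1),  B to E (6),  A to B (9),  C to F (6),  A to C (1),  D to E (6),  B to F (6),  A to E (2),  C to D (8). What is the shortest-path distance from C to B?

Some routes from C to B:
C-A-F-B: 1 + 3 + 6 = 10
C-A-E-F-B: 1 + 2 + 1 + 6 = 10
C-A-E-B: 1 + 2 + 6 = 9
Best route has total 9.

9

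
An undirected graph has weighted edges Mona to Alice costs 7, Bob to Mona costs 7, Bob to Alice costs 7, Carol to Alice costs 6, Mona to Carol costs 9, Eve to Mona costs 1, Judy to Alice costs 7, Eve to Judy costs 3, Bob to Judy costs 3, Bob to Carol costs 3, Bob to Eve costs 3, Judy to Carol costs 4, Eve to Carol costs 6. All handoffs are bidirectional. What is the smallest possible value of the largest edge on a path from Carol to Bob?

Some routes from Carol to Bob:
Carol -> Eve -> Judy -> Bob: max(6, 3, 3) = 6
Carol -> Judy -> Bob: max(4, 3) = 4
Carol -> Bob: max(3) = 3
Carol -> Eve -> Bob: max(6, 3) = 6
Carol -> Judy -> Eve -> Bob: max(4, 3, 3) = 4
Smallest bottleneck: 3.

3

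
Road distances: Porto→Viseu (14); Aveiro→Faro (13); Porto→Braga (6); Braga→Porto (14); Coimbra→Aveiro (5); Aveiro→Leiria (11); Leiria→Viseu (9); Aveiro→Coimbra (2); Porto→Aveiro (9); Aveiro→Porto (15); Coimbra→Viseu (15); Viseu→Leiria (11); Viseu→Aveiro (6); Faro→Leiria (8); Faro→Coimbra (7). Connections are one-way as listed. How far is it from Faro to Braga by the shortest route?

Paths from Faro to Braga:
Faro → Coimbra → Viseu → Aveiro → Porto → Braga: 7 + 15 + 6 + 15 + 6 = 49
Faro → Leiria → Viseu → Aveiro → Porto → Braga: 8 + 9 + 6 + 15 + 6 = 44
Faro → Coimbra → Aveiro → Porto → Braga: 7 + 5 + 15 + 6 = 33
The minimum is 33.

33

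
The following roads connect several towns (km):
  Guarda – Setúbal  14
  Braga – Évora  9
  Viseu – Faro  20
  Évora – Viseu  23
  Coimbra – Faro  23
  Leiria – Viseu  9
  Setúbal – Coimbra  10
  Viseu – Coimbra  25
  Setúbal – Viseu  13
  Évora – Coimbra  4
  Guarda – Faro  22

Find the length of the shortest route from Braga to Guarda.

A few of the Braga→Guarda routes:
Braga-Évora-Viseu-Setúbal-Guarda: 9 + 23 + 13 + 14 = 59
Braga-Évora-Coimbra-Viseu-Setúbal-Guarda: 9 + 4 + 25 + 13 + 14 = 65
Braga-Évora-Coimbra-Faro-Guarda: 9 + 4 + 23 + 22 = 58
Braga-Évora-Coimbra-Setúbal-Guarda: 9 + 4 + 10 + 14 = 37
The minimum is 37 km.

37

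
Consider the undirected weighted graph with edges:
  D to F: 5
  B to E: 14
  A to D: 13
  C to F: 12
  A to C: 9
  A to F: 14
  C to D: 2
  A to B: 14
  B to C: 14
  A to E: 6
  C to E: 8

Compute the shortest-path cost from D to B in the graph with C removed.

27

Routes from D to B avoiding C:
D -> A -> B: 13 + 14 = 27
D -> A -> E -> B: 13 + 6 + 14 = 33
D -> F -> A -> E -> B: 5 + 14 + 6 + 14 = 39
D -> F -> A -> B: 5 + 14 + 14 = 33
Best route has total 27.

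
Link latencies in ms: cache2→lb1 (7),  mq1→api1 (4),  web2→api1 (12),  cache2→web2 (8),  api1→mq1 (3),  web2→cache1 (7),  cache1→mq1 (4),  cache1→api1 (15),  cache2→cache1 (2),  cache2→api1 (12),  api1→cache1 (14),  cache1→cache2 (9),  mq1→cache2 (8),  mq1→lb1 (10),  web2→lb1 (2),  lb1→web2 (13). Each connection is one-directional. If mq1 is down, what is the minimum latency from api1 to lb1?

Routes from api1 to lb1 avoiding mq1:
api1-cache1-cache2-lb1: 14 + 9 + 7 = 30
api1-cache1-cache2-web2-lb1: 14 + 9 + 8 + 2 = 33
Best route has total 30 ms.

30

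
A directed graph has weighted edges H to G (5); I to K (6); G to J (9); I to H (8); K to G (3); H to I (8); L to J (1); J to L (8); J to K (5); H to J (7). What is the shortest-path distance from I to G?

9

Routes from I to G:
I → H → G: 8 + 5 = 13
I → K → G: 6 + 3 = 9
I → H → J → K → G: 8 + 7 + 5 + 3 = 23
Best route has total 9.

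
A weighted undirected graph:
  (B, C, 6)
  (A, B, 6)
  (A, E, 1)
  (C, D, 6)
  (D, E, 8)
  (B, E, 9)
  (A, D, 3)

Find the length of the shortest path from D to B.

9

Checking several routes:
D→A→E→B: 3 + 1 + 9 = 13
D→A→B: 3 + 6 = 9
D→C→B: 6 + 6 = 12
Best route has total 9.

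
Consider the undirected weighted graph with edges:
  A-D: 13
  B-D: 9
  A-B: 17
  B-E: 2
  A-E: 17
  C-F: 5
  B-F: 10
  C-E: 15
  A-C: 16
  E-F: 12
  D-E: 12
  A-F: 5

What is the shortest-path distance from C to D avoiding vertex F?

26

Some routes from C to D avoiding F:
C-E-B-D: 15 + 2 + 9 = 26
C-A-E-B-D: 16 + 17 + 2 + 9 = 44
C-A-B-D: 16 + 17 + 9 = 42
C-A-D: 16 + 13 = 29
C-A-E-D: 16 + 17 + 12 = 45
C-E-D: 15 + 12 = 27
Best route has total 26.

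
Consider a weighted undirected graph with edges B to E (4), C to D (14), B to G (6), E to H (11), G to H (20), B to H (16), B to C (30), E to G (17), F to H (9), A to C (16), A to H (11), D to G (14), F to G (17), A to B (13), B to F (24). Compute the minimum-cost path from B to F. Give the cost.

23

Some routes from B to F:
B-A-H-F: 13 + 11 + 9 = 33
B-G-H-F: 6 + 20 + 9 = 35
B-G-F: 6 + 17 = 23
B-E-H-F: 4 + 11 + 9 = 24
B-H-F: 16 + 9 = 25
B-F: 24
The minimum is 23.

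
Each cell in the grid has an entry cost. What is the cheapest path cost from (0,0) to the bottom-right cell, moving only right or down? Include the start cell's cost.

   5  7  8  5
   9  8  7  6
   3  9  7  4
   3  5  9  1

35

One optimal route is (0,0) (1,0) (2,0) (3,0) (3,1) (3,2) (3,3).
Its cost is 5 + 9 + 3 + 3 + 5 + 9 + 1 = 35.
(Top row then right column would cost 36.)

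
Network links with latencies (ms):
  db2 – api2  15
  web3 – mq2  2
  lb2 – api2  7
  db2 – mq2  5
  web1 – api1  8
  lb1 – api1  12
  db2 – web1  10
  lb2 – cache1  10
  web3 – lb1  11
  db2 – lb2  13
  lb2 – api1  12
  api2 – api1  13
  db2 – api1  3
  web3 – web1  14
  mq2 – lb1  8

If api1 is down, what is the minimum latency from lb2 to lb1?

26

Checking several routes:
lb2 → api2 → db2 → mq2 → lb1: 7 + 15 + 5 + 8 = 35
lb2 → db2 → mq2 → lb1: 13 + 5 + 8 = 26
lb2 → db2 → mq2 → web3 → lb1: 13 + 5 + 2 + 11 = 31
The minimum is 26 ms.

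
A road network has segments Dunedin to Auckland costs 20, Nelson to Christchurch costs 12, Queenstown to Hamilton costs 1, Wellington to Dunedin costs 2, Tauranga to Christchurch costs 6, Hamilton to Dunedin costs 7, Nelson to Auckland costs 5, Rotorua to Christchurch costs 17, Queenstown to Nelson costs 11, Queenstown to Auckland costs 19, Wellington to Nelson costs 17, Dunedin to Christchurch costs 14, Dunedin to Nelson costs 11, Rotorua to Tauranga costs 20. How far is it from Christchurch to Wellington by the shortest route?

16

Checking several routes:
Christchurch -> Nelson -> Dunedin -> Wellington: 12 + 11 + 2 = 25
Christchurch -> Nelson -> Auckland -> Dunedin -> Wellington: 12 + 5 + 20 + 2 = 39
Christchurch -> Dunedin -> Wellington: 14 + 2 = 16
Christchurch -> Nelson -> Queenstown -> Hamilton -> Dunedin -> Wellington: 12 + 11 + 1 + 7 + 2 = 33
Christchurch -> Nelson -> Wellington: 12 + 17 = 29
Best route has total 16.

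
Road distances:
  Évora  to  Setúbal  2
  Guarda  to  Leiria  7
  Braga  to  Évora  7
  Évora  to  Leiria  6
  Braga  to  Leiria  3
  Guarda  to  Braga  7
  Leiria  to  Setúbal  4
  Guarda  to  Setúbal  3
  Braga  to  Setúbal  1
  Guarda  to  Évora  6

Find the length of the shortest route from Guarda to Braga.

4

Comparing a few candidate routes:
Guarda→Braga: 7
Guarda→Setúbal→Braga: 3 + 1 = 4
Guarda→Leiria→Braga: 7 + 3 = 10
Guarda→Évora→Setúbal→Braga: 6 + 2 + 1 = 9
Guarda→Setúbal→Leiria→Braga: 3 + 4 + 3 = 10
Shortest: 4.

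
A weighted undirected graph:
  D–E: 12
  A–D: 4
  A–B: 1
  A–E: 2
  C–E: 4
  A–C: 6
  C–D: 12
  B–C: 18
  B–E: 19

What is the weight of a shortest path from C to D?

Checking several routes:
C→E→D: 4 + 12 = 16
C→E→A→D: 4 + 2 + 4 = 10
C→A→D: 6 + 4 = 10
C→D: 12
Shortest: 10.

10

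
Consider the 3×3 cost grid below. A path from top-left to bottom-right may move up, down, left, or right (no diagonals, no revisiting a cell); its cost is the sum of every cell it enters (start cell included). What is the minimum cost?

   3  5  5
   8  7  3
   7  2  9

Cheapest: [0,0] → [0,1] → [0,2] → [1,2] → [2,2]
  3 + 5 + 5 + 3 + 9 = 25

25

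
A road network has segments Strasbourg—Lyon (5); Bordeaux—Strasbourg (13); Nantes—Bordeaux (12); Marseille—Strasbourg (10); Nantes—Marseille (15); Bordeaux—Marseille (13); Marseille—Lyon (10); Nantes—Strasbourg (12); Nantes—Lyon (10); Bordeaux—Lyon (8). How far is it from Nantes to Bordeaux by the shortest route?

12

Checking several routes:
Nantes→Lyon→Bordeaux: 10 + 8 = 18
Nantes→Bordeaux: 12
Nantes→Strasbourg→Bordeaux: 12 + 13 = 25
The minimum is 12 mi.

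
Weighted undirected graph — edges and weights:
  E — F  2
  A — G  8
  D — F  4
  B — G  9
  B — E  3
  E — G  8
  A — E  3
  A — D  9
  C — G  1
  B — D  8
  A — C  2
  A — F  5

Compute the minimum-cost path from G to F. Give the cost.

8

A few of the G→F routes:
G → A → E → F: 8 + 3 + 2 = 13
G → C → A → E → F: 1 + 2 + 3 + 2 = 8
G → C → A → F: 1 + 2 + 5 = 8
G → A → F: 8 + 5 = 13
G → E → F: 8 + 2 = 10
Best route has total 8.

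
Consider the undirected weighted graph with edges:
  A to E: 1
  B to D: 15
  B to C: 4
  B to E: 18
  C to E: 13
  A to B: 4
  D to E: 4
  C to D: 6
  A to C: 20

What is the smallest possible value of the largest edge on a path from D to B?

Some routes from D to B:
D → B: max(15) = 15
D → C → B: max(6, 4) = 6
D → E → C → B: max(4, 13, 4) = 13
D → E → A → B: max(4, 1, 4) = 4
D → C → E → A → B: max(6, 13, 1, 4) = 13
The minimum achievable maximum is 4.

4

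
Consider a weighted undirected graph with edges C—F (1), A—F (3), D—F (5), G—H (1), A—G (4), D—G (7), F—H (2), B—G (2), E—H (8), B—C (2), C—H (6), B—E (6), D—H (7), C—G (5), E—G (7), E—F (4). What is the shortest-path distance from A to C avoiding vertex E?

Comparing a few candidate routes:
A -> F -> H -> G -> B -> C: 3 + 2 + 1 + 2 + 2 = 10
A -> F -> H -> G -> C: 3 + 2 + 1 + 5 = 11
A -> G -> H -> F -> C: 4 + 1 + 2 + 1 = 8
A -> G -> B -> C: 4 + 2 + 2 = 8
A -> G -> C: 4 + 5 = 9
A -> F -> C: 3 + 1 = 4
Shortest: 4.

4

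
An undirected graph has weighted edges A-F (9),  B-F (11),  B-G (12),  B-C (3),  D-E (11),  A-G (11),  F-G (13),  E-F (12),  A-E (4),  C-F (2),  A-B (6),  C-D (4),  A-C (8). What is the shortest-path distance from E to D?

11

Checking several routes:
E→A→B→F→C→D: 4 + 6 + 11 + 2 + 4 = 27
E→A→B→C→D: 4 + 6 + 3 + 4 = 17
E→D: 11
E→F→C→D: 12 + 2 + 4 = 18
E→A→F→C→D: 4 + 9 + 2 + 4 = 19
E→A→C→D: 4 + 8 + 4 = 16
Shortest: 11.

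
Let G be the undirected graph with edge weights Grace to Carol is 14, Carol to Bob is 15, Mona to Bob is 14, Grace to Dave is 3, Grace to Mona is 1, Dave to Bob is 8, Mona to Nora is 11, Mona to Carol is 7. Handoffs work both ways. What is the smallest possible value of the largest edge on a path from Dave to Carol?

7

A few of the Dave→Carol routes:
Dave -> Grace -> Mona -> Carol: max(3, 1, 7) = 7
Dave -> Grace -> Mona -> Bob -> Carol: max(3, 1, 14, 15) = 15
Dave -> Grace -> Carol: max(3, 14) = 14
Dave -> Bob -> Mona -> Grace -> Carol: max(8, 14, 1, 14) = 14
Dave -> Bob -> Mona -> Carol: max(8, 14, 7) = 14
Best route has worst link 7.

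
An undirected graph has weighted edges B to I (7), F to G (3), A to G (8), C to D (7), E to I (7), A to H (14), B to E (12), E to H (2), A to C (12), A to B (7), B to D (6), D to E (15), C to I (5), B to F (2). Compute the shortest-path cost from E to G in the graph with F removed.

24

Checking several routes:
E→H→A→G: 2 + 14 + 8 = 24
E→B→A→G: 12 + 7 + 8 = 27
E→I→B→A→G: 7 + 7 + 7 + 8 = 29
Best route has total 24.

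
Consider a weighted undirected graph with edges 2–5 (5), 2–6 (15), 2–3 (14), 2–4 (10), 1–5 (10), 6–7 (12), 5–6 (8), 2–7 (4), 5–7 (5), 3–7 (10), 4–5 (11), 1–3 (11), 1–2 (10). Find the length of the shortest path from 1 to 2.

A few of the 1→2 routes:
1 → 3 → 2: 11 + 14 = 25
1 → 3 → 7 → 2: 11 + 10 + 4 = 25
1 → 2: 10
1 → 5 → 7 → 2: 10 + 5 + 4 = 19
1 → 3 → 7 → 5 → 2: 11 + 10 + 5 + 5 = 31
1 → 5 → 2: 10 + 5 = 15
The minimum is 10.

10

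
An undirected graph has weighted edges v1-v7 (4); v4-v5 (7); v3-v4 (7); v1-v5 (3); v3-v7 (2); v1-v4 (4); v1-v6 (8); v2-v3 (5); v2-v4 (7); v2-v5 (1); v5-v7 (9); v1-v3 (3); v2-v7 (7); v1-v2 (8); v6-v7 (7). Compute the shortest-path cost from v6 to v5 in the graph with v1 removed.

15

Checking several routes:
v6-v7-v3-v2-v5: 7 + 2 + 5 + 1 = 15
v6-v7-v3-v2-v4-v5: 7 + 2 + 5 + 7 + 7 = 28
v6-v7-v3-v4-v2-v5: 7 + 2 + 7 + 7 + 1 = 24
v6-v7-v3-v4-v5: 7 + 2 + 7 + 7 = 23
v6-v7-v5: 7 + 9 = 16
v6-v7-v2-v5: 7 + 7 + 1 = 15
Shortest: 15.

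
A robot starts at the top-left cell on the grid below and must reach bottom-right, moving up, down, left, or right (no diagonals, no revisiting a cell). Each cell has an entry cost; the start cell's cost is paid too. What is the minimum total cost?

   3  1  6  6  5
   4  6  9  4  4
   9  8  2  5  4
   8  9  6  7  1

29

One optimal route is [0,0] → [0,1] → [0,2] → [0,3] → [1,3] → [1,4] → [2,4] → [3,4].
Its cost is 3 + 1 + 6 + 6 + 4 + 4 + 4 + 1 = 29.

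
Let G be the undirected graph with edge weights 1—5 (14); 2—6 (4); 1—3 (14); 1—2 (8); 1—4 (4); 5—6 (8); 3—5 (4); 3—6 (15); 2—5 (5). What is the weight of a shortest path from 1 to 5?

A few of the 1→5 routes:
1 - 2 - 6 - 3 - 5: 8 + 4 + 15 + 4 = 31
1 - 2 - 6 - 5: 8 + 4 + 8 = 20
1 - 2 - 5: 8 + 5 = 13
1 - 5: 14
1 - 3 - 5: 14 + 4 = 18
1 - 3 - 6 - 5: 14 + 15 + 8 = 37
Best route has total 13.

13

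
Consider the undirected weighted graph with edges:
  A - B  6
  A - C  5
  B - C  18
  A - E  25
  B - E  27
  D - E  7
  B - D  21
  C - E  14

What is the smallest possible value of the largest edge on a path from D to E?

7

Some routes from D to E:
D - E: max(7) = 7
D - B - C - E: max(21, 18, 14) = 21
D - B - A - E: max(21, 6, 25) = 25
D - B - A - C - E: max(21, 6, 5, 14) = 21
The minimum achievable maximum is 7.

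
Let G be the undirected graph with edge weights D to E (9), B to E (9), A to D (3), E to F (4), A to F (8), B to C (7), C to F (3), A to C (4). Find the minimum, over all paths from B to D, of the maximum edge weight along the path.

7

Checking several routes:
B-C-A-D: max(7, 4, 3) = 7
B-C-F-A-D: max(7, 3, 8, 3) = 8
B-C-A-F-E-D: max(7, 4, 8, 4, 9) = 9
B-E-F-A-D: max(9, 4, 8, 3) = 9
B-C-F-E-D: max(7, 3, 4, 9) = 9
Smallest bottleneck: 7.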